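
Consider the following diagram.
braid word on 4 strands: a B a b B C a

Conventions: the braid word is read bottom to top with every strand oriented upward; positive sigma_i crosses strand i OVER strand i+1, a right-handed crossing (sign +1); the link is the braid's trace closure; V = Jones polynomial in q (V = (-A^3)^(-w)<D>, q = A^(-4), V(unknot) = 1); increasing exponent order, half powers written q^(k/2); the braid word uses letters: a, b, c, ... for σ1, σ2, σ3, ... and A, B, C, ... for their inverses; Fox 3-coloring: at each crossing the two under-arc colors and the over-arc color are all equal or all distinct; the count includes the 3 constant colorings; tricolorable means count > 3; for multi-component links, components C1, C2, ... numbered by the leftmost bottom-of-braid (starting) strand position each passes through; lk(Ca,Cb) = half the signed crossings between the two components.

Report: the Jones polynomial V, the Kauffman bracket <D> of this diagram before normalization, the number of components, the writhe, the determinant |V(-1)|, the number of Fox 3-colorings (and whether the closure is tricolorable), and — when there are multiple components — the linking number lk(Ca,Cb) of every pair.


Jones polynomial: V(q) = q + q^3 - q^4
<D> = A^-13 - A^-9 - A^-1; writhe +1
components 1, writhe +1 (7 crossings)
3-colorings: 9 of 3^7, det 3 — tricolorable
note: w = +1 shifts under R1 moves; the (-A^3)^(-1) factor cancels that in V


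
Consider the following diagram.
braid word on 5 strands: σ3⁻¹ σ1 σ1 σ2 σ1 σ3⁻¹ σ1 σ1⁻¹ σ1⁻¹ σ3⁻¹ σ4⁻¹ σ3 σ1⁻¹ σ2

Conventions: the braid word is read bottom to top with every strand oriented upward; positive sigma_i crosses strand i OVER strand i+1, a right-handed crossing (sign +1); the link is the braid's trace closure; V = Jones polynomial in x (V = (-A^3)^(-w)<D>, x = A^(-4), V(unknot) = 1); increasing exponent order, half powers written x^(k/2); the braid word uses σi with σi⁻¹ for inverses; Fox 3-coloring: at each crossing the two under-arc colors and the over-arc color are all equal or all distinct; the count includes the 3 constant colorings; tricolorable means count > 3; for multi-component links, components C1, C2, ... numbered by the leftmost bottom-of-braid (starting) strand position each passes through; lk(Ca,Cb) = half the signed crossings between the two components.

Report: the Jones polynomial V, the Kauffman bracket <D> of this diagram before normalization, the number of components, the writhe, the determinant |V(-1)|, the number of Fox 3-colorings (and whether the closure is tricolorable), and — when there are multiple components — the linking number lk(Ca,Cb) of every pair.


V = x^-2 - x^-1 + 2 - 2x + x^2 - x^3 + x^4
<D> = A^-16 - A^-12 + A^-8 - 2A^-4 + 2 - A^4 + A^8 (w = 0)
1 component over 14 crossings, w = 0
9 Fox colorings among 3^14, |V(-1)| = 9: tricolorable
why: w = 0 (over 14 crossings) is diagram-only; (-A^3)^(0) removes it from V


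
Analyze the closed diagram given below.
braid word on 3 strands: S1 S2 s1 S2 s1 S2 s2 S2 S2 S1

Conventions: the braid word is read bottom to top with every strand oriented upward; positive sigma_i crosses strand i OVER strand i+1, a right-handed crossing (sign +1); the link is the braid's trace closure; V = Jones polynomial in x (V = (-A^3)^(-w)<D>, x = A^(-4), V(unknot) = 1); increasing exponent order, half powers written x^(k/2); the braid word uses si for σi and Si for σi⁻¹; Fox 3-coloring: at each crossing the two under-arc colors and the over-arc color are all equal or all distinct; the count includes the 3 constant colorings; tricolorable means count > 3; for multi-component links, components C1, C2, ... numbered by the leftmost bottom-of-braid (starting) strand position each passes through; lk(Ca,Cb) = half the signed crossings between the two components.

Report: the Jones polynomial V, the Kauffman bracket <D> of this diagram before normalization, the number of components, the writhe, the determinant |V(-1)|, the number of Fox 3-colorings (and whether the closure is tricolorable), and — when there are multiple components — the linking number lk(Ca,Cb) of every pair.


V = x^-7 - 2x^-6 + 2x^-5 - 3x^-4 + 3x^-3 - 2x^-2 + 2x^-1
<D> = 2A^-8 - 2A^-4 + 3 - 3A^4 + 2A^8 - 2A^12 + A^16 (w = -4)
1 component over 10 crossings, w = -4
9 Fox colorings among 3^10, |V(-1)| = 15: tricolorable
why: w = -4 (over 10 crossings) is diagram-only; (-A^3)^(4) removes it from V


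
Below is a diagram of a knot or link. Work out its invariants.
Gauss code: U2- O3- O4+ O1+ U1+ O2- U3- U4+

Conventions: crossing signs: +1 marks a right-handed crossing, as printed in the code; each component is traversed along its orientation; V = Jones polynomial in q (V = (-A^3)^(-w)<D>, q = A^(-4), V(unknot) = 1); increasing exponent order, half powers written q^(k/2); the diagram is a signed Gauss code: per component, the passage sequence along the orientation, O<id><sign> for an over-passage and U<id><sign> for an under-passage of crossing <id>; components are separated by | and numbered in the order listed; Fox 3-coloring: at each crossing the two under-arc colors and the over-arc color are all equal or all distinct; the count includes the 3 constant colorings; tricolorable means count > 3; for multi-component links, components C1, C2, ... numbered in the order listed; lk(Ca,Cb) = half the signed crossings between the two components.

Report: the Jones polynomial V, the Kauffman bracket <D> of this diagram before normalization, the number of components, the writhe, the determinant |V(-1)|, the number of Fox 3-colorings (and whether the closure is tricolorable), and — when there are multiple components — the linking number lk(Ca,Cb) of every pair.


V(q) = 1
bracket: 1, w = 0
1 component, writhe 0, over 4 crossings
det 1, colorings 3 of 3^4 — not tricolorable
observation: |V(-1)| = 1: so not tricolorable, since 3 does not divide 1


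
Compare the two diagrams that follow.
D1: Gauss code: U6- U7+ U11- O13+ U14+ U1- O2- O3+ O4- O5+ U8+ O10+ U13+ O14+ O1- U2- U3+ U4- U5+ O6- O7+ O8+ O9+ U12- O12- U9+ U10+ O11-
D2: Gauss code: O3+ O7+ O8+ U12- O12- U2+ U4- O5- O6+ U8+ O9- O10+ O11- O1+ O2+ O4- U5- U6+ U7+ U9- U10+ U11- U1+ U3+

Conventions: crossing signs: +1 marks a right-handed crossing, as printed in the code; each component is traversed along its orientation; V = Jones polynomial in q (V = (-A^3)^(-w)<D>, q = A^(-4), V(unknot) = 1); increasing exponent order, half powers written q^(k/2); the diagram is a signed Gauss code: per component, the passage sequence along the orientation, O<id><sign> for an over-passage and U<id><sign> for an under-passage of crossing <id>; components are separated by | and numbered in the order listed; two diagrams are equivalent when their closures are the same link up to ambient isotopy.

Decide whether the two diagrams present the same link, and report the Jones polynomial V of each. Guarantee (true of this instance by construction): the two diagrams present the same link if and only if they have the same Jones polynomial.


same link: no
V(D1) = q + q^3 - q^4  [14 crossings, <D> = -A^-10 + A^-6 + A^2, w = +2]
V(D2) = 1  [12 crossings, <D> = A^6, w = +2]
insight: V(q) takes 2 values over 2 diagrams, fixing the grouping


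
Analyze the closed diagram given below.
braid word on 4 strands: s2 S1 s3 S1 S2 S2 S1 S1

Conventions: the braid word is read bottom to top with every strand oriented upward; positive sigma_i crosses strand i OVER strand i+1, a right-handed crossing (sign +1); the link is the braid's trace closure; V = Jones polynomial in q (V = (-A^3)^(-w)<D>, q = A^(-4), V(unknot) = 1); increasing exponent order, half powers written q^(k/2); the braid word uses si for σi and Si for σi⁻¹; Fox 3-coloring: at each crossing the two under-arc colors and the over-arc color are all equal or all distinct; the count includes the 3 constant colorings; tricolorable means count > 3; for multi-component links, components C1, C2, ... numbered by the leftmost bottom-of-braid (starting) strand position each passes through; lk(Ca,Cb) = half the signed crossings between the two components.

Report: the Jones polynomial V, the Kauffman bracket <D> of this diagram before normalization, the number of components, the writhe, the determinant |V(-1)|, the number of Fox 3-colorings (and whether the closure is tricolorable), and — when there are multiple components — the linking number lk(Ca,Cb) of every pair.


Jones polynomial: V(q) = -q^(-15/2) + 2q^(-13/2) - 2q^(-11/2) + 2q^(-9/2) - 3q^(-7/2) + q^(-5/2) - q^(-3/2)
<D> = -A^-6 + A^-2 - 3A^2 + 2A^6 - 2A^10 + 2A^14 - A^18; writhe -4
components 2, writhe -4 (8 crossings)
linking number lk(C1,C2) = -2
3-colorings: 9 of 3^8, det 12 — tricolorable
note: summing lk over 1 pair gives -2


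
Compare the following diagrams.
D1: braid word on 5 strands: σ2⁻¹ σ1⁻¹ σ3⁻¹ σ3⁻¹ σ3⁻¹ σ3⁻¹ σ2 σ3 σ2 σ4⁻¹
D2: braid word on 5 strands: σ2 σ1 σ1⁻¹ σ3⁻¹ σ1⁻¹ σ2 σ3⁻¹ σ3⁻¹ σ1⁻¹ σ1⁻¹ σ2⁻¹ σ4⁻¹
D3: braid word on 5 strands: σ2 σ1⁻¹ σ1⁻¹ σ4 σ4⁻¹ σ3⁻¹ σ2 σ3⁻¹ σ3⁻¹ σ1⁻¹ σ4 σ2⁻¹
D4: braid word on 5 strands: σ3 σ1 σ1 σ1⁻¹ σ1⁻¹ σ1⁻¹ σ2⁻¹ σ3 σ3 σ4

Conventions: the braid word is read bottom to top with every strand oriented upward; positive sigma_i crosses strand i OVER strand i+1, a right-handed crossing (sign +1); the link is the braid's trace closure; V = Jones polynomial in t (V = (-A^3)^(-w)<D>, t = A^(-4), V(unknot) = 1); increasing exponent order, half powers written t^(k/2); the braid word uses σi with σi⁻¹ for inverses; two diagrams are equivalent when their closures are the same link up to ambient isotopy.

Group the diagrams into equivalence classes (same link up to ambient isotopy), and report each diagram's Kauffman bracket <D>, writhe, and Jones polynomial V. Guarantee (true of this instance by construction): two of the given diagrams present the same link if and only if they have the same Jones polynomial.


classes: {D1} | {D2, D3} | {D4}
V(D1) = -t^-4 + t^-3 + t^-1  [10 crossings, <D> = A^-8 + 1 - A^4, w = -4]
V(D2) = t^-8 - 2t^-7 + t^-6 - 2t^-5 + 2t^-4 + t^-2  [12 crossings, <D> = A^-10 + 2A^-2 - 2A^2 + A^6 - 2A^10 + A^14, w = -6]
V(D3) = t^-8 - 2t^-7 + t^-6 - 2t^-5 + 2t^-4 + t^-2  [12 crossings, <D> = A^-4 + 2A^4 - 2A^8 + A^12 - 2A^16 + A^20, w = -4]
D4 (bracket -A^-10 + A^-6 + A^2; 10 crossings at w = +2): V = t + t^3 - t^4
insight: 3 values of V(t) split the 4 diagrams


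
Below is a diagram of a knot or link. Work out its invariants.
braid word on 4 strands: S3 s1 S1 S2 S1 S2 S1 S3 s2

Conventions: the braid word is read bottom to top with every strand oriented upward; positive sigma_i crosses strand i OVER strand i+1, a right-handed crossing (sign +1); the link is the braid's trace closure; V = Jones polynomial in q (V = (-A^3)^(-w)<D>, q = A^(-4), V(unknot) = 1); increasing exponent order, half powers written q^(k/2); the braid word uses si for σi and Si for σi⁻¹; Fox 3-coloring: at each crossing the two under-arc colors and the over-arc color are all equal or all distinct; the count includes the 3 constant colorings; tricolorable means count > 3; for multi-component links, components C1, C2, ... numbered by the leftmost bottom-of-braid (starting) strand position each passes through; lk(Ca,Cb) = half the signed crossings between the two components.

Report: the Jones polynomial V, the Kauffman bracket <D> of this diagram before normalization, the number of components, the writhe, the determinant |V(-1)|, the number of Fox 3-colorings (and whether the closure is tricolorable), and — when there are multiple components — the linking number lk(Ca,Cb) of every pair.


V = -q^-6 + q^-5 - q^-4 + 2q^-3 - q^-2 + q^-1
<D> = -A^-11 + A^-7 - 2A^-3 + A - A^5 + A^9 (w = -5)
1 component over 9 crossings, w = -5
3 Fox colorings among 3^9, |V(-1)| = 7: not tricolorable
why: det 7 = |V(-1)|; not divisible by 3, so not tricolorable


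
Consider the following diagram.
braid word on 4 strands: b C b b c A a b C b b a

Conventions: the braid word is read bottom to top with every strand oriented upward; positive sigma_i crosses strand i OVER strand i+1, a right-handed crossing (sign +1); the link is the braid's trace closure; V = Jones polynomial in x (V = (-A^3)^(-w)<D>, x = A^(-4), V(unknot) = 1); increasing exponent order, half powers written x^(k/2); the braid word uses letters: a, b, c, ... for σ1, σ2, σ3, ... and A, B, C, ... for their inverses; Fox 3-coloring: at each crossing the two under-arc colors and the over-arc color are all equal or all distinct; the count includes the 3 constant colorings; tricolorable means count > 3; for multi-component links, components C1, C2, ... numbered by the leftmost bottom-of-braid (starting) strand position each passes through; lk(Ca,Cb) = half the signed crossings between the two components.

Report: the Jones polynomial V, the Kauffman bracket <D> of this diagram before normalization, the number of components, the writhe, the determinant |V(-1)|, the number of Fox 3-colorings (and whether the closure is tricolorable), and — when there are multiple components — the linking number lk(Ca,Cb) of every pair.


V(x) = -x^(3/2) - x^(7/2) + x^(9/2) - x^(11/2)
bracket: -A^-4 + 1 - A^4 - A^12, w = +6
2 components, writhe +6, over 12 crossings
lk(C1,C2) = +2
det 4, colorings 3 of 3^12 — not tricolorable
observation: |V(-1)| = 4: so not tricolorable, since 3 does not divide 4


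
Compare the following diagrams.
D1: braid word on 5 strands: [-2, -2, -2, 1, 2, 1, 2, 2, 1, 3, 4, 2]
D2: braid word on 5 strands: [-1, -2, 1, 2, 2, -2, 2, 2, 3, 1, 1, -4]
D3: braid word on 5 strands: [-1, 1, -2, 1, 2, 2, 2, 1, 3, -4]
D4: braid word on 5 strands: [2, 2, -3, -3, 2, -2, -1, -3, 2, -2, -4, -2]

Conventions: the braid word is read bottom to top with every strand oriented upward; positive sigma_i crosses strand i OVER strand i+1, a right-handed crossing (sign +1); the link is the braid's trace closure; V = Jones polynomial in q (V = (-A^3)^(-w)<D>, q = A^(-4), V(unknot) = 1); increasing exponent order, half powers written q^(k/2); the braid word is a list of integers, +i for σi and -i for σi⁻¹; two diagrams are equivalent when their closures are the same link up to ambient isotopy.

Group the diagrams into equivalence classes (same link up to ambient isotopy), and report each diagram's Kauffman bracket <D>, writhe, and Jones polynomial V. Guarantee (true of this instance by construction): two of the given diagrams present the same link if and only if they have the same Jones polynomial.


classes: {D1, D2, D3} | {D4}
V(D1) = q - q^2 + 2q^3 - q^4 + q^5 - q^6  [12 crossings, <D> = -A^-6 + A^-2 - A^2 + 2A^6 - A^10 + A^14, w = +6]
V(D2) = q - q^2 + 2q^3 - q^4 + q^5 - q^6  (w +4, c 12, <D> = -A^-12 + A^-8 - A^-4 + 2 - A^4 + A^8)
V(D3) = q - q^2 + 2q^3 - q^4 + q^5 - q^6  (w +4, c 10, <D> = -A^-12 + A^-8 - A^-4 + 2 - A^4 + A^8)
V(D4) = -q^-4 + q^-3 + q^-1  [12 crossings, <D> = A^-8 + 1 - A^4, w = -4]
note: V(q) takes 2 values over 4 diagrams, fixing the grouping


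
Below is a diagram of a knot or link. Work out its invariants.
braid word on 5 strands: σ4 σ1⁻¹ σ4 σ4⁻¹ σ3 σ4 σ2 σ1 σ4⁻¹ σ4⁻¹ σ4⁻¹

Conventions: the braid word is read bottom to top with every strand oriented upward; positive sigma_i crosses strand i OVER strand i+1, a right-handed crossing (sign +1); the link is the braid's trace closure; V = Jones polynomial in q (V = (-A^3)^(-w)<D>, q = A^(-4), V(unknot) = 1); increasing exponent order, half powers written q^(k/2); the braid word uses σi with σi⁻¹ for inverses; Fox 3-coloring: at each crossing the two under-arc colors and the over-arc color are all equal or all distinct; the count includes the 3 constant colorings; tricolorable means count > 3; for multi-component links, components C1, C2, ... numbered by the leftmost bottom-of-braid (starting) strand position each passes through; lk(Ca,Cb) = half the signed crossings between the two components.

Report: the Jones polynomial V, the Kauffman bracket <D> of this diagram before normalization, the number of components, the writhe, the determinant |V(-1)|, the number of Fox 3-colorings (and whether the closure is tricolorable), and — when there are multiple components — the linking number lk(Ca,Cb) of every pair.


V = -q^(-1/2) - q^(1/2)
<D> = A + A^5 (w = +1)
2 components over 11 crossings, w = +1
lk(C1,C2): 0
9 Fox colorings among 3^12, |V(-1)| = 0: tricolorable
why: w = +1 shifts under R1 moves; the (-A^3)^(-1) factor cancels that in V


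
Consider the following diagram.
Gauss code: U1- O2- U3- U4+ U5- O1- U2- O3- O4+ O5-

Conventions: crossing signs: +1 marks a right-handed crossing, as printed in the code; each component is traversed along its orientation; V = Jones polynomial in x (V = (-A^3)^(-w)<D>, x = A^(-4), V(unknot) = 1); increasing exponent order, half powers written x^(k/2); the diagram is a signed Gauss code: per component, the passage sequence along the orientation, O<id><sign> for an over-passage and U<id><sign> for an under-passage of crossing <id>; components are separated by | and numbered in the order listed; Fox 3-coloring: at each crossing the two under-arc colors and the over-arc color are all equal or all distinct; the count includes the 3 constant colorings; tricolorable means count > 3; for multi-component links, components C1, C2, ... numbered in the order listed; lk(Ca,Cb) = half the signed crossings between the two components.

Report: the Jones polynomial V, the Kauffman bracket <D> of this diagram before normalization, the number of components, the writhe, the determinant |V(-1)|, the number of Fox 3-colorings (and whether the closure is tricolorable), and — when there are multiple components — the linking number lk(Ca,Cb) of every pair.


V(x) = -x^-4 + x^-3 + x^-1
bracket: -A^-5 - A^3 + A^7, w = -3
1 component, writhe -3, over 5 crossings
det 3, colorings 9 of 3^5 — tricolorable
observation: w = -3 (over 5 crossings) is diagram-only; (-A^3)^(3) removes it from V


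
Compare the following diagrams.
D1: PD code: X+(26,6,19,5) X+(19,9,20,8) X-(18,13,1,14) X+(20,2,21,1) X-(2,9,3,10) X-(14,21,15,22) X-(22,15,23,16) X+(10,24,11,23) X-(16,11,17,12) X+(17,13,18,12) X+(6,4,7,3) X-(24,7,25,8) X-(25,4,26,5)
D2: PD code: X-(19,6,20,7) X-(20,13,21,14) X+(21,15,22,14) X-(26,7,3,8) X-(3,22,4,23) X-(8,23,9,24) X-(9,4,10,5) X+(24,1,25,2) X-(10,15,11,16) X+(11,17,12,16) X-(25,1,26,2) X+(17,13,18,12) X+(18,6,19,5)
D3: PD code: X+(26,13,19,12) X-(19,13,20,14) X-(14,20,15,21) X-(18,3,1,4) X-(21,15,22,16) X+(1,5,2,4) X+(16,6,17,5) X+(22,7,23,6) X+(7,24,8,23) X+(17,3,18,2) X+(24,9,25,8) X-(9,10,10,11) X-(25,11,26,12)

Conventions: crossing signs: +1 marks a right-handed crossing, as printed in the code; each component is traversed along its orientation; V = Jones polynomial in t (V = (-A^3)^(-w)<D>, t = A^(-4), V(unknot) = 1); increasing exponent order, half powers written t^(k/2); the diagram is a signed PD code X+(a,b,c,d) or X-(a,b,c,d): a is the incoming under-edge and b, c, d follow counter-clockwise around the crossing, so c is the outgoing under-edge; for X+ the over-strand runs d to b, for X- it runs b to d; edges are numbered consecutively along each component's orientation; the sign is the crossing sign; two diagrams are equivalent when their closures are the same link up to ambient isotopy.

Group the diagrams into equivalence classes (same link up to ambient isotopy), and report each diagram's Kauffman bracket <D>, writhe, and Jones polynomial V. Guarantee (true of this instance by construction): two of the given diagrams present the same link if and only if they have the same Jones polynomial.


equivalence classes: {D1} | {D2} | {D3}
D1 (bracket A^-9 - A^-5 + 2A^-1 - A^3 + 2A^7 - A^11; 13 crossings at w = -1): V = t^(-7/2) - 2t^(-5/2) + t^(-3/2) - 2t^(-1/2) + t^(1/2) - t^(3/2)
D2 (bracket A^-7 + A^-3 + A - A^9; 13 crossings at w = -3): V = t^(-9/2) - t^(-5/2) - t^(-3/2) - t^(-1/2)
V(D3) = -t^(-1/2) - t^(1/2)  [13 crossings, <D> = A + A^5, w = +1]
key observation: comparing 3 Jones polynomials yields 3 groups


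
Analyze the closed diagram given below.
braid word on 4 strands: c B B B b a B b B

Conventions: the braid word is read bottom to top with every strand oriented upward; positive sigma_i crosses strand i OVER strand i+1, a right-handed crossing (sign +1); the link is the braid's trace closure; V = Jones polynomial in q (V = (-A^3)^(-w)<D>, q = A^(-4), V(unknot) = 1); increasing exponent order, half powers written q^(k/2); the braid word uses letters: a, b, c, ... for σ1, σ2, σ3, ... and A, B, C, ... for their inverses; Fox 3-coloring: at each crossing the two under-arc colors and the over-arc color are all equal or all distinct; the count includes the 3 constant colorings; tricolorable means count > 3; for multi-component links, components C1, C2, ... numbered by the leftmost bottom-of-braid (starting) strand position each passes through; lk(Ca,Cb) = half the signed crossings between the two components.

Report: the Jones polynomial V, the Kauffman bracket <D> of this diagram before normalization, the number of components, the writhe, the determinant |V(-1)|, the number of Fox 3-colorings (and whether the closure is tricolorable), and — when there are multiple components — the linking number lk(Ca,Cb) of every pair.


V(q) = -q^-4 + q^-3 + q^-1
bracket: -A - A^9 + A^13, w = -1
1 component, writhe -1, over 9 crossings
det 3, colorings 9 of 3^9 — tricolorable
observation: free reduction leaves σ3 σ2⁻¹ σ2⁻¹ σ1 σ2⁻¹ of the original 9 letters


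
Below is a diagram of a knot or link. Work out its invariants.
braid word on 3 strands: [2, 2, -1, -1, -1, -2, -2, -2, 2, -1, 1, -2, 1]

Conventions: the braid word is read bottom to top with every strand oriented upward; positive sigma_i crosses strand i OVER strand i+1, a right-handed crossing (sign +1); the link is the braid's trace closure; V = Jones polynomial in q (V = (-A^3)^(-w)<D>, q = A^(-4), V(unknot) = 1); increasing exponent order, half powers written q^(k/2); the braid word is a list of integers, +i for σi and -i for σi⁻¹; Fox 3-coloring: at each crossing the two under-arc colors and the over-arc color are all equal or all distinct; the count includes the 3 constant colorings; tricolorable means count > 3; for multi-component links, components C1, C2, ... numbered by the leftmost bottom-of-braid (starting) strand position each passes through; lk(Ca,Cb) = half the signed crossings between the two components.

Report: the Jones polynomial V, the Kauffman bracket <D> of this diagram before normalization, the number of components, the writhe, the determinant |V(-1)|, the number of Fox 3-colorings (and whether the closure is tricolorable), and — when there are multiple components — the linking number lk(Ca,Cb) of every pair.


Jones polynomial: V(q) = q^(-13/2) - 2q^(-11/2) + 3q^(-9/2) - 3q^(-7/2) + 2q^(-5/2) - 3q^(-3/2) + q^(-1/2) - q^(1/2)
<D> = A^-11 - A^-7 + 3A^-3 - 2A + 3A^5 - 3A^9 + 2A^13 - A^17; writhe -3
components 2, writhe -3 (13 crossings)
linking number lk(C1,C2) = 0
3-colorings: 3 of 3^13, det 16 — not tricolorable
note: every pair of the 2 components has lk = 0


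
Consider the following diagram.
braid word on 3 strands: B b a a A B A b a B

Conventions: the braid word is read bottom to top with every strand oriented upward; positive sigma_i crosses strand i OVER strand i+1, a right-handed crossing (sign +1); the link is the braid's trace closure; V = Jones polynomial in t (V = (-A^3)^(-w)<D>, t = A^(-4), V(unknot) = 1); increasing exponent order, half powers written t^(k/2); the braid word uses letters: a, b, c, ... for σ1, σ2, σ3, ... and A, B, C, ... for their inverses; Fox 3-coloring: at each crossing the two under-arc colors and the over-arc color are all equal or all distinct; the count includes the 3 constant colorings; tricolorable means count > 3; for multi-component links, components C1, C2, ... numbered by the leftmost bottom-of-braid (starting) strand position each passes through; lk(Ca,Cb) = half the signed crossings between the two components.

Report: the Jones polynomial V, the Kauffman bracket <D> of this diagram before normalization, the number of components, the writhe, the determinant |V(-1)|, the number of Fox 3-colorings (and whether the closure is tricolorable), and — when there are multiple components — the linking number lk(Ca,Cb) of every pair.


Jones polynomial: V(t) = t^-2 + 2 + t^2
<D> = A^-8 + 2 + A^8; writhe 0
components 3, writhe 0 (10 crossings)
linking number lk(C1,C2) = +1
lk(C1,C3): 0
lk(C2,C3) = -1
3-colorings: 3 of 3^10, det 4 — not tricolorable
note: summing lk over 3 pairs gives 0


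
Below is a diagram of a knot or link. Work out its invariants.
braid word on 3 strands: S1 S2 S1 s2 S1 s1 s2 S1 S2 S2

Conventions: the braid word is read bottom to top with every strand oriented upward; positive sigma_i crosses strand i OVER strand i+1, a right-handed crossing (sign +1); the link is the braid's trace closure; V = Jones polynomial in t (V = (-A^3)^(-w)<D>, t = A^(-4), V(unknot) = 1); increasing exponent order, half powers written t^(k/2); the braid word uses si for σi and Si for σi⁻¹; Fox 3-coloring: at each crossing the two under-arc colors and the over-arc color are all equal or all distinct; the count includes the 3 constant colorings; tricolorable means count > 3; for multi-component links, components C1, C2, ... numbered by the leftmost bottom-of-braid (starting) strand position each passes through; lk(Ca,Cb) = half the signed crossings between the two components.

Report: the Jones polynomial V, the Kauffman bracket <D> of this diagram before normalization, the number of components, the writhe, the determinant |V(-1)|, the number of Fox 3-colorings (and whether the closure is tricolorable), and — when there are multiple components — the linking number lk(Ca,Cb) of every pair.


V = -t^-6 + t^-5 - t^-4 + 2t^-3 - t^-2 + t^-1
<D> = A^-8 - A^-4 + 2 - A^4 + A^8 - A^12 (w = -4)
1 component over 10 crossings, w = -4
3 Fox colorings among 3^10, |V(-1)| = 7: not tricolorable
why: w = -4 shifts under R1 moves; the (-A^3)^(4) factor cancels that in V


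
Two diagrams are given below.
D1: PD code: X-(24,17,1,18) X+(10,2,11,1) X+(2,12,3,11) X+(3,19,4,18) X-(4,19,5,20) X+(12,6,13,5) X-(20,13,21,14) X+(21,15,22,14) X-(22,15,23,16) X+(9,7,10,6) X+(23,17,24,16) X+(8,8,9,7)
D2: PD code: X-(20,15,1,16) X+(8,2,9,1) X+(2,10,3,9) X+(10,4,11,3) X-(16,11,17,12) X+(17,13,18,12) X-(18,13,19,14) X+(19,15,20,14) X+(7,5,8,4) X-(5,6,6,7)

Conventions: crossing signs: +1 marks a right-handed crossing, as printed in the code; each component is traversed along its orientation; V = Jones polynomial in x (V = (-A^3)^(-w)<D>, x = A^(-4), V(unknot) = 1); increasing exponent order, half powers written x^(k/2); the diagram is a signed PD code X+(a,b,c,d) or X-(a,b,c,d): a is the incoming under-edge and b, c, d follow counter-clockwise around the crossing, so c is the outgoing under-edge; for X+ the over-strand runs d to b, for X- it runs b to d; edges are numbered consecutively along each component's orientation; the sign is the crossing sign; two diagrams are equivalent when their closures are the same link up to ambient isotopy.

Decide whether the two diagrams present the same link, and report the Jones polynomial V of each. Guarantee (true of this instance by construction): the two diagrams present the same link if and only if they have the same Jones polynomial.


same link: yes
V(D1) = x + x^3 - x^4  [12 crossings, <D> = -A^-4 + 1 + A^8, w = +4]
V(D2) = x + x^3 - x^4  [10 crossings, <D> = -A^-10 + A^-6 + A^2, w = +2]
insight: from 12 to 10 crossings by R-moves: one link, two diagrams


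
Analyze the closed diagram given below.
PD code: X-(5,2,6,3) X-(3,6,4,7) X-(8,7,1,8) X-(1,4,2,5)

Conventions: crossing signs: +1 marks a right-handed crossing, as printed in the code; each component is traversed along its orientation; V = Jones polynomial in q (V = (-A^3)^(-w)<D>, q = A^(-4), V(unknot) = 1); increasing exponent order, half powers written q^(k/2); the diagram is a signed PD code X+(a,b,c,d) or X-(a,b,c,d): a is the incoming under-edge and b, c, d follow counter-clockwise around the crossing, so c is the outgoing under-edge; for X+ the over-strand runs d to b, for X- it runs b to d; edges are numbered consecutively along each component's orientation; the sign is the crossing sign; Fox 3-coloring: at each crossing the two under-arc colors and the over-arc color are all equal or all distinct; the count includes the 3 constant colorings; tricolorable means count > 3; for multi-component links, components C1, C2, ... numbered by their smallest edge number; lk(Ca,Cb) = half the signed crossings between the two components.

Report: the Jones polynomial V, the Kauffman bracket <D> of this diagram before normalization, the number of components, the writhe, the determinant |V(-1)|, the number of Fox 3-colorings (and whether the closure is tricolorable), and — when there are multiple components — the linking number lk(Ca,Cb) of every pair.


V(q) = -q^-4 + q^-3 + q^-1
bracket: A^-8 + 1 - A^4, w = -4
1 component, writhe -4, over 4 crossings
det 3, colorings 9 of 3^4 — tricolorable
observation: V spans 3 powers of q: at least 3 crossings in any diagram


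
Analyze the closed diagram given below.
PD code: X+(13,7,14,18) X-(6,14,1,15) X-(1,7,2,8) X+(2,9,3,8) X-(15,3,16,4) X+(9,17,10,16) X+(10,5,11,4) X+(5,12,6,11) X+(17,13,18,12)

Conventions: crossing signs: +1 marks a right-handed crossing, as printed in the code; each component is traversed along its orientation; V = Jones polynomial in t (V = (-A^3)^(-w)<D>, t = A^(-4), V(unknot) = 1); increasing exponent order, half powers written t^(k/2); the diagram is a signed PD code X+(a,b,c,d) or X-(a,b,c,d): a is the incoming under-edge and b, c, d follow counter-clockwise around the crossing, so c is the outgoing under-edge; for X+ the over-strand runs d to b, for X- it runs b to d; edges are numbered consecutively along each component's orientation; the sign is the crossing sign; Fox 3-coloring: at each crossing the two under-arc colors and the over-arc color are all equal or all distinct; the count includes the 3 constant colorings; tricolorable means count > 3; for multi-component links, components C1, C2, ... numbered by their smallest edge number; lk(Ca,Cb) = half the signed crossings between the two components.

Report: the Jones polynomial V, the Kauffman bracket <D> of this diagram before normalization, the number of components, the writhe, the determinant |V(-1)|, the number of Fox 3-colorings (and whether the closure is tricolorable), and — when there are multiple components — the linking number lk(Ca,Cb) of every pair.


V(t) = -2t^(1/2) + t^(3/2) - 2t^(5/2) + t^(7/2) - t^(9/2) + t^(11/2)
bracket: -A^-13 + A^-9 - A^-5 + 2A^-1 - A^3 + 2A^7, w = +3
2 components, writhe +3, over 9 crossings
lk(C1,C2) = 0
det 8, colorings 3 of 3^9 — not tricolorable
observation: the 1 component pair carries total linking 0


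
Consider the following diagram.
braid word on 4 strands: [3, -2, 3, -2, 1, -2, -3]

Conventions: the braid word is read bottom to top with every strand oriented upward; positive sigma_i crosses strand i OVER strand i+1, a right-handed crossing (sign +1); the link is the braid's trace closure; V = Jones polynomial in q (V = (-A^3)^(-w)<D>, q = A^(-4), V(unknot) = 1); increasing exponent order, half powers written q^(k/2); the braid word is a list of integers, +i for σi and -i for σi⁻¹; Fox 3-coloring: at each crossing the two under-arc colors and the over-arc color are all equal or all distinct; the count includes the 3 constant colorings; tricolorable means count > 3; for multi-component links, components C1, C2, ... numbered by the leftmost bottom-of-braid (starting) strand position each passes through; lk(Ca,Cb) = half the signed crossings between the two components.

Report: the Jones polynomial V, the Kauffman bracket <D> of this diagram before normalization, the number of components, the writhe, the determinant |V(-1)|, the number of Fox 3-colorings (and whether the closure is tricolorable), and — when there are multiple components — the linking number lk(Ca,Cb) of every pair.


V(q) = -q^-4 + q^-3 + q^-1
bracket: -A - A^9 + A^13, w = -1
1 component, writhe -1, over 7 crossings
det 3, colorings 9 of 3^7 — tricolorable
observation: det 3 = |V(-1)|; divisible by 3, so tricolorable


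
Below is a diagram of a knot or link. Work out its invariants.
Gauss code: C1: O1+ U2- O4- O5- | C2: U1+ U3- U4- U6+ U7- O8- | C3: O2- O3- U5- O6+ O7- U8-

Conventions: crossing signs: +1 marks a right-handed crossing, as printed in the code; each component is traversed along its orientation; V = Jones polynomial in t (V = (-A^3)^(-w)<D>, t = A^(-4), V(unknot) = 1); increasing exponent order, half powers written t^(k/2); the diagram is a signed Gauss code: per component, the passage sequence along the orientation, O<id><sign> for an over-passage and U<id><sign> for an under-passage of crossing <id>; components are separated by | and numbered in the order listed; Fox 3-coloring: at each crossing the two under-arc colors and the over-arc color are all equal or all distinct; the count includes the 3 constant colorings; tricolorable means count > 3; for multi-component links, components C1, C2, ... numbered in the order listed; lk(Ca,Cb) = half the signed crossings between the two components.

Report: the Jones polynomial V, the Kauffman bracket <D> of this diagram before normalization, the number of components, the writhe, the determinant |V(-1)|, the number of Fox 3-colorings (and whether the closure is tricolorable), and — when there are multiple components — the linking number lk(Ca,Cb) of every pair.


V = t^-5 + 2t^-3 + t^-1
<D> = A^-8 + 2 + A^8 (w = -4)
3 components over 8 crossings, w = -4
lk(C1,C2): 0
lk(C1,C3) = -1
linking number lk(C2,C3) = -1
3 Fox colorings among 3^8, |V(-1)| = 4: not tricolorable
why: |V(-1)| = 4: so not tricolorable, since 3 does not divide 4


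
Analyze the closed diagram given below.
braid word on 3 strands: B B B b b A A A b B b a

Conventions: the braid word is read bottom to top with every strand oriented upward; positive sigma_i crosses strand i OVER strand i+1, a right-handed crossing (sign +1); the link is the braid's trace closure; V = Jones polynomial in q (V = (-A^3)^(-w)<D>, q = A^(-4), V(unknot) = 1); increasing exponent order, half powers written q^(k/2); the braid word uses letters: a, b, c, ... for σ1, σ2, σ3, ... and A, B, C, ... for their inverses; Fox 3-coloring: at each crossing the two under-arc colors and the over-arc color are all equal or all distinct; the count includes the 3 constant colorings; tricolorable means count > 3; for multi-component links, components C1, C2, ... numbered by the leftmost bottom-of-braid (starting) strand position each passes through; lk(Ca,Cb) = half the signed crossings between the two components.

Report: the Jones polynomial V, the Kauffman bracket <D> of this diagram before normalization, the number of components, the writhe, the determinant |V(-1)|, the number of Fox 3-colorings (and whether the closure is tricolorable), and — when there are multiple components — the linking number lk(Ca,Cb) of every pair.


V(q) = -q^-4 + q^-3 + q^-1
bracket: A^-2 + A^6 - A^10, w = -2
1 component, writhe -2, over 12 crossings
det 3, colorings 9 of 3^12 — tricolorable
observation: |V(-1)| = 3: so tricolorable, since 3 divides 3


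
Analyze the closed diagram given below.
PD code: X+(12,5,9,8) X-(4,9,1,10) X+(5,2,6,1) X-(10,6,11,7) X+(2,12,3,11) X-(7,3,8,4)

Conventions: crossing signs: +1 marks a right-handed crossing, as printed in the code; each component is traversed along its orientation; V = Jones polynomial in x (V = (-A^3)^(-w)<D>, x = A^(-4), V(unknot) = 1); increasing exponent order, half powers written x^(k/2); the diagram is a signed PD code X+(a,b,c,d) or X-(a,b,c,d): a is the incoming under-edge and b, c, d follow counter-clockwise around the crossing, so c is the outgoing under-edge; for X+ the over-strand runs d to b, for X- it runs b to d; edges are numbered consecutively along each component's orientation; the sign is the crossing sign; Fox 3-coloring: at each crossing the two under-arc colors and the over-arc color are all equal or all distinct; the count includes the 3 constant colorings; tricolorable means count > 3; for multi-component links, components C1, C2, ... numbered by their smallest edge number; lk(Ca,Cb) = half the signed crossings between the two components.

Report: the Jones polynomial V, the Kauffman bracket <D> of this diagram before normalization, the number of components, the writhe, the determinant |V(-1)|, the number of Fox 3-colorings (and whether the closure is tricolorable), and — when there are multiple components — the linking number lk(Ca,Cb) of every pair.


V = -x^-3 + 3x^-2 - 2x^-1 + 4 - 2x + 3x^2 - x^3
<D> = -A^-12 + 3A^-8 - 2A^-4 + 4 - 2A^4 + 3A^8 - A^12 (w = 0)
3 components over 6 crossings, w = 0
lk(C1,C2): 0
lk(C1,C3) = 0
linking number lk(C2,C3) = 0
3 Fox colorings among 3^6, |V(-1)| = 16: not tricolorable
why: |V(-1)| = 16: so not tricolorable, since 3 does not divide 16


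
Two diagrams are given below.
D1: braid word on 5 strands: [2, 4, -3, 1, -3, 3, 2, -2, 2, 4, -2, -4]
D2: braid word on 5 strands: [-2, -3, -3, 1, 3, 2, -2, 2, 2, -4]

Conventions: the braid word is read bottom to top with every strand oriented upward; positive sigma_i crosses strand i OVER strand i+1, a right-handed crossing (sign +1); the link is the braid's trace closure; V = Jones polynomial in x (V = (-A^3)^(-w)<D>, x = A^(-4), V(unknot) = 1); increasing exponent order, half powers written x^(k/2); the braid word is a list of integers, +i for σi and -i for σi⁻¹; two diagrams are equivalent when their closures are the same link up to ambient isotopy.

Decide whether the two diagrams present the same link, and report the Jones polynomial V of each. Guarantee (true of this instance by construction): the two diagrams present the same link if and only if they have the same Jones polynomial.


equivalent: yes
D1 (bracket A^6; 12 crossings at w = +2): V = 1
V(D2) = 1  (w 0, c 10, <D> = 1)
key observation: from 12 to 10 crossings by R-moves: one link, two diagrams


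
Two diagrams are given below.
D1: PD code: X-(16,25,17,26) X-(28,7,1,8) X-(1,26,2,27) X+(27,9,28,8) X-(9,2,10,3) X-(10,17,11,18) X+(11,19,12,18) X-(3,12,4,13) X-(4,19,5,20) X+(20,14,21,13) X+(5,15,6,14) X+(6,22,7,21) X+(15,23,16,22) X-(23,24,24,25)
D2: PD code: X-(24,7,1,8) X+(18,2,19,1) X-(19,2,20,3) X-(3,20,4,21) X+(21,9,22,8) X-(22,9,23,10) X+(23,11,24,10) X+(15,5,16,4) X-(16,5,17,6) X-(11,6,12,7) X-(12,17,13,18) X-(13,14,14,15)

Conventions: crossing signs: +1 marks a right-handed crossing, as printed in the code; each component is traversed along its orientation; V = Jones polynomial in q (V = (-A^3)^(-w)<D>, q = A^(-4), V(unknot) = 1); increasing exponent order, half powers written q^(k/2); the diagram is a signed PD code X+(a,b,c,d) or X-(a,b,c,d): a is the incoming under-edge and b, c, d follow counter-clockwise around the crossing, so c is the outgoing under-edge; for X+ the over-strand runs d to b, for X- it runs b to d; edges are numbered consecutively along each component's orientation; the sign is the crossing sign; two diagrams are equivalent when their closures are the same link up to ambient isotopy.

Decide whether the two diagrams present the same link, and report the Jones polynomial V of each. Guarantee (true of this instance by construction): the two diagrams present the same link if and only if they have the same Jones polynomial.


same link: yes
V(D1) = 1  [14 crossings, <D> = A^-6, w = -2]
V(D2) = 1  [12 crossings, <D> = A^-12, w = -4]
insight: one V(q) for all 2 diagrams — one class (guaranteed)


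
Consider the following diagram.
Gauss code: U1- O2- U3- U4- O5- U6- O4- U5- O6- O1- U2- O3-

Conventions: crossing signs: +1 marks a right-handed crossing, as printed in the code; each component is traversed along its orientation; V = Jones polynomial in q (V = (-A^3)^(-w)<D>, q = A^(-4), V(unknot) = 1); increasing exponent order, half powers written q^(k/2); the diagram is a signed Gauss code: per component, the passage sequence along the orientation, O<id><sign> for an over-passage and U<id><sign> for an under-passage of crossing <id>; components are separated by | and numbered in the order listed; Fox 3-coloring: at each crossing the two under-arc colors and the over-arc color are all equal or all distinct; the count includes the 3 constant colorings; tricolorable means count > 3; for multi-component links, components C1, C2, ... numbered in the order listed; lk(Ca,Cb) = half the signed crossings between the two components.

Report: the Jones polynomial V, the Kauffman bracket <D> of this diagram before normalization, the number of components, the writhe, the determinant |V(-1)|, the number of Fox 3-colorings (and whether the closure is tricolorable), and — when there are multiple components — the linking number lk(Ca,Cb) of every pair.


V(q) = q^-8 - 2q^-7 + q^-6 - 2q^-5 + 2q^-4 + q^-2
bracket: A^-10 + 2A^-2 - 2A^2 + A^6 - 2A^10 + A^14, w = -6
1 component, writhe -6, over 6 crossings
det 9, colorings 27 of 3^6 — tricolorable
observation: the span of V is 6, forcing >= 6 crossings in any diagram
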